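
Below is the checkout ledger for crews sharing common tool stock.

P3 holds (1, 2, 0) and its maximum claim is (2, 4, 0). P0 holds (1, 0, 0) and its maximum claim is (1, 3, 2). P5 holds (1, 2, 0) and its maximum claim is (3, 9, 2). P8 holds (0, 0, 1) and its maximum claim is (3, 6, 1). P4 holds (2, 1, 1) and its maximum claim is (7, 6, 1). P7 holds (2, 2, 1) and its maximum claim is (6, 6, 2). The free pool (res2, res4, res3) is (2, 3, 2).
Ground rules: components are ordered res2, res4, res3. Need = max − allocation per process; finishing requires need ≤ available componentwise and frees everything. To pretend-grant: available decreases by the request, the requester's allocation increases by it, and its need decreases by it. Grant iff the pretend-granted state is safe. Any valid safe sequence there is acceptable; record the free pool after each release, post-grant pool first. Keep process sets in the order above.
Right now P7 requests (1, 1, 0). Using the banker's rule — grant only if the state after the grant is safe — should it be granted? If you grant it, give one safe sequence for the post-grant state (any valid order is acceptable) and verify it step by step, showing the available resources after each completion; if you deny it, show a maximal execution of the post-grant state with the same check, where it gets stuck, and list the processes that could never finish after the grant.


GRANT. The post-grant state is safe; one safe sequence: P3, P0, P7, P8, P4, P5.
Key observation: with (1, 2, 2) left after the transfer, P3 can run at once — the state stays safe.
Step-by-step check of the post-grant state:
  pool = (1, 2, 2)
  P3 needs (1, 2, 0) <= (1, 2, 2) -> finishes; pool += (1, 2, 0) = (2, 4, 2)
  P0 needs (0, 3, 2) <= (2, 4, 2) -> finishes; pool += (1, 0, 0) = (3, 4, 2)
  P7 needs (3, 3, 1) <= (3, 4, 2) -> finishes; pool += (3, 3, 1) = (6, 7, 3)
  P8 needs (3, 6, 0) <= (6, 7, 3) -> finishes; pool += (0, 0, 1) = (6, 7, 4)
  P4 needs (5, 5, 0) <= (6, 7, 4) -> finishes; pool += (2, 1, 1) = (8, 8, 5)
  P5 needs (2, 7, 2) <= (8, 8, 5) -> finishes; pool += (1, 2, 0) = (9, 10, 5)


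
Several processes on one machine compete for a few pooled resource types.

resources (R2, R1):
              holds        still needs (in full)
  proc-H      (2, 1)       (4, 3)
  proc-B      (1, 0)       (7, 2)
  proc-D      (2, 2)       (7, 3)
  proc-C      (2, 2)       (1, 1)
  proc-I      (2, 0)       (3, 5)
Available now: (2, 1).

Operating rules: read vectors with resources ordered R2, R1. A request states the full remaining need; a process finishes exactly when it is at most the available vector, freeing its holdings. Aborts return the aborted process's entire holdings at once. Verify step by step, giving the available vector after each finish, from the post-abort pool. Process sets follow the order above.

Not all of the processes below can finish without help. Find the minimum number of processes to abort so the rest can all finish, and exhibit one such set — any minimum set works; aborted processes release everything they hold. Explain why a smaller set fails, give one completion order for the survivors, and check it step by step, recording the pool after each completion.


The answer: abort proc-I.
Key observation: before aborting proc-I, proc-D was permanently blocked — no order could ever run it; afterwards it completes at step 3.
Why nothing smaller works: aborting no one leaves the state deadlocked as given.
The survivors complete as proc-C, proc-H, proc-D, proc-B. Step-by-step check (starting from the post-abort pool):
  pool = (4, 1)
  proc-C needs (1, 1) <= (4, 1) -> finishes; pool += (2, 2) = (6, 3)
  proc-H needs (4, 3) <= (6, 3) -> finishes; pool += (2, 1) = (8, 4)
  proc-D needs (7, 3) <= (8, 4) -> finishes; pool += (2, 2) = (10, 6)
  proc-B needs (7, 2) <= (10, 6) -> finishes; pool += (1, 0) = (11, 6)


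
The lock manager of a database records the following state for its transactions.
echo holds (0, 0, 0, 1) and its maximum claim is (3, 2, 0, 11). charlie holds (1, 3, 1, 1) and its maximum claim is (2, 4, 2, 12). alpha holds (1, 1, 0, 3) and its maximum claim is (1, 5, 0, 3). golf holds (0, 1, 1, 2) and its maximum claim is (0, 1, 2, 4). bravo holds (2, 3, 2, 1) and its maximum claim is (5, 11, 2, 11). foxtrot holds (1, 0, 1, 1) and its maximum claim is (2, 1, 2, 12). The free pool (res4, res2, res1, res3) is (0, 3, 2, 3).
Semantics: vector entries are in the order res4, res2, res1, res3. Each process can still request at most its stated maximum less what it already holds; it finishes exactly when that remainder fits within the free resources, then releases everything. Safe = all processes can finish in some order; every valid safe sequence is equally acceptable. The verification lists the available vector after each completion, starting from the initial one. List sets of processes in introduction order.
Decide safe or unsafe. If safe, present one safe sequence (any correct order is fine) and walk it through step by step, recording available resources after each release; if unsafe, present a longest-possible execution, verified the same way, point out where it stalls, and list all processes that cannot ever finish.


The state is UNSAFE.
Key observation: the wall is res3: completing golf, alpha brings the pool only to (1, 5, 3, 8), and all the rest need more.
The run golf, alpha cannot be extended any further. Verifying each step:
  pool = (0, 3, 2, 3)
  run golf (needs (0, 0, 1, 2), free (0, 3, 2, 3)); after release of (0, 1, 1, 2) the pool is (0, 4, 3, 5)
  run alpha (needs (0, 4, 0, 0), free (0, 4, 3, 5)); after release of (1, 1, 0, 3) the pool is (1, 5, 3, 8)
  echo still needs (3, 2, 0, 10) but only (1, 5, 3, 8) is free — short on res4 and res3
  charlie still needs (1, 1, 1, 11) but only (1, 5, 3, 8) is free — short on res3
  bravo still needs (3, 8, 0, 10) but only (1, 5, 3, 8) is free — short on res4, res2 and res3
  foxtrot still needs (1, 1, 1, 11) but only (1, 5, 3, 8) is free — short on res3
Permanently blocked: echo, charlie, bravo and foxtrot.


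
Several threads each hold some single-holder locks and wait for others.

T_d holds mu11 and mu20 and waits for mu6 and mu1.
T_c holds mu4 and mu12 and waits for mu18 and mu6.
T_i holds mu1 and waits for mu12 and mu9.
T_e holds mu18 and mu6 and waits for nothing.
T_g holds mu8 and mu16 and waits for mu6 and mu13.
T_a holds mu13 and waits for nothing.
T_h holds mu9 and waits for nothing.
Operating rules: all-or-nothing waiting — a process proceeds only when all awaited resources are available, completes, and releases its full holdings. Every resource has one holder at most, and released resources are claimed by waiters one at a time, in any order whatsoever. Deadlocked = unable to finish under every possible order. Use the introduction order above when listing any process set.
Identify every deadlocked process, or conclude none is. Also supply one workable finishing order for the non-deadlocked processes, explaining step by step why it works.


The deadlocked set is empty.
Key observation: no waiting chain loops back on itself — every chain ends at a process that waits on nothing, so everyone eventually runs.
The rest can finish in the order T_h, T_e, T_a, T_c, T_g, T_i, T_d.
Verifying each step:
  T_h waits on nothing -> runs at once and releases mu9
  T_e waits on nothing -> runs at once and releases mu18 and mu6
  T_a waits on nothing -> runs at once and releases mu13
  run T_c (all its waits — mu18 and mu6 — are resolved); releases mu4 and mu12
  run T_g (all its waits — mu6 and mu13 — are resolved); releases mu8 and mu16
  run T_i (all its waits — mu12 and mu9 — are resolved); releases mu1
  run T_d (all its waits — mu6 and mu1 — are resolved); releases mu11 and mu20


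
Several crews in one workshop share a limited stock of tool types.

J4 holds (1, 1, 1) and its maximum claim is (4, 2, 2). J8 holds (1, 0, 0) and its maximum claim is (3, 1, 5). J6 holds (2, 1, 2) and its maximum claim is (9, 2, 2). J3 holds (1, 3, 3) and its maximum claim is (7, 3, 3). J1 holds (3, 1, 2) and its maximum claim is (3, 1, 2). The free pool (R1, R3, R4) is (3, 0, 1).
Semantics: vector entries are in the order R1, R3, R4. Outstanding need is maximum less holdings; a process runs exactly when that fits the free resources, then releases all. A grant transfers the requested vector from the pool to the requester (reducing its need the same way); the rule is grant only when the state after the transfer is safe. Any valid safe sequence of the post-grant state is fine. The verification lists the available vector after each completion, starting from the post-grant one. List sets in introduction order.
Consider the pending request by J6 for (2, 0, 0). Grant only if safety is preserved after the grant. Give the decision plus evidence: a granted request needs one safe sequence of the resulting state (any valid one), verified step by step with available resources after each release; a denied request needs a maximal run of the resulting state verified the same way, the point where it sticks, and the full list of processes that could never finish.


GRANT. The post-grant state is safe; one safe sequence: J1, J4, J6, J3, J8.
Key observation: (1, 0, 1) free after granting still covers J1 first, and each release covers the next.
Step-by-step check of the post-grant state:
  pool = (1, 0, 1)
  run J1 (needs (0, 0, 0), free (1, 0, 1)); after release of (3, 1, 2) the pool is (4, 1, 3)
  run J4 (needs (3, 1, 1), free (4, 1, 3)); after release of (1, 1, 1) the pool is (5, 2, 4)
  run J6 (needs (5, 1, 0), free (5, 2, 4)); after release of (4, 1, 2) the pool is (9, 3, 6)
  run J3 (needs (6, 0, 0), free (9, 3, 6)); after release of (1, 3, 3) the pool is (10, 6, 9)
  run J8 (needs (2, 1, 5), free (10, 6, 9)); after release of (1, 0, 0) the pool is (11, 6, 9)


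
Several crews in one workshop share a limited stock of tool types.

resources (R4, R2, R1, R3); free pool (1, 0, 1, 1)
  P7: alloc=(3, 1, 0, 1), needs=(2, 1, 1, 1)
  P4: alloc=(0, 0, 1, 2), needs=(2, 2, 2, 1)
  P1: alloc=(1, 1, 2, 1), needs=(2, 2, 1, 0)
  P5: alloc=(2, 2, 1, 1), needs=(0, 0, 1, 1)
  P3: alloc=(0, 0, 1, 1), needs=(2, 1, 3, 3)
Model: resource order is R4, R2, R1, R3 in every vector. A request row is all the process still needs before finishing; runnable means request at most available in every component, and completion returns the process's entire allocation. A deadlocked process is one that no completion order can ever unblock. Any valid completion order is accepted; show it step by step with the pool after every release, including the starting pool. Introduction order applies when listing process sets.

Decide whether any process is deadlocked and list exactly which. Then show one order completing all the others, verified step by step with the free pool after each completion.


The deadlocked set is empty.
Key observation: starting with P5, each completion frees enough for the next — no one is permanently blocked.
One completion order for the rest: P5, P1, P4, P3, P7. Step-by-step check:
  pool = (1, 0, 1, 1)
  P5 needs (0, 0, 1, 1) <= (1, 0, 1, 1) -> finishes; pool += (2, 2, 1, 1) = (3, 2, 2, 2)
  P1 needs (2, 2, 1, 0) <= (3, 2, 2, 2) -> finishes; pool += (1, 1, 2, 1) = (4, 3, 4, 3)
  P4 needs (2, 2, 2, 1) <= (4, 3, 4, 3) -> finishes; pool += (0, 0, 1, 2) = (4, 3, 5, 5)
  P3 needs (2, 1, 3, 3) <= (4, 3, 5, 5) -> finishes; pool += (0, 0, 1, 1) = (4, 3, 6, 6)
  P7 needs (2, 1, 1, 1) <= (4, 3, 6, 6) -> finishes; pool += (3, 1, 0, 1) = (7, 4, 6, 7)


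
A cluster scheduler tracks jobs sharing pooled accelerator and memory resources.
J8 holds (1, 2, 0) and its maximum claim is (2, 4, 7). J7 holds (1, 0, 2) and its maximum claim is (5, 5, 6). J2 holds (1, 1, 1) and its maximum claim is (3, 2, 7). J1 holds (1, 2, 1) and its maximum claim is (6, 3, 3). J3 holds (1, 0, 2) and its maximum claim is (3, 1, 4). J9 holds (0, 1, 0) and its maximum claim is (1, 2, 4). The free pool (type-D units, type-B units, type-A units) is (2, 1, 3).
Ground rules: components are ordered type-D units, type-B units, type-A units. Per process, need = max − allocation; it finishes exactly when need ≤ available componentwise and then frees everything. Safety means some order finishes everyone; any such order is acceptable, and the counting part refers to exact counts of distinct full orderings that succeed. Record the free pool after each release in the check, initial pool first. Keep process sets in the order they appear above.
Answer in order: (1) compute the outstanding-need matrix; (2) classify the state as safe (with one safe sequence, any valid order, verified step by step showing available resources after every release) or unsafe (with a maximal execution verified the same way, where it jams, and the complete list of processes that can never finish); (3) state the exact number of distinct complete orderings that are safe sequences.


(1) Need matrix, components ordered type-D units, type-B units, type-A units:
  J8: (1, 2, 7)
  J7: (4, 5, 4)
  J2: (2, 1, 6)
  J1: (5, 1, 2)
  J3: (2, 1, 2)
  J9: (1, 1, 4)
(2) UNSAFE — no complete ordering exists.
Key observation: after J3, J9 the pool peaks at (3, 2, 5), and each blocked process is short somewhere: J8 on type-A units; J7 on type-D units, type-B units; J2 on type-A units; J1 on type-D units.
Going as far as possible: J3, J9; after that, nothing fits. Verifying each step:
  pool = (2, 1, 3)
  J3: need (2, 1, 2) fits (2, 1, 3); releases (1, 0, 2), pool now (3, 1, 5)
  J9: need (1, 1, 4) fits (3, 1, 5); releases (0, 1, 0), pool now (3, 2, 5)
  J8 cannot run: need (1, 2, 7) vs free (3, 2, 5) (insufficient type-A units)
  J7 cannot run: need (4, 5, 4) vs free (3, 2, 5) (insufficient type-D units and type-B units)
  J2 cannot run: need (2, 1, 6) vs free (3, 2, 5) (insufficient type-A units)
  J1 cannot run: need (5, 1, 2) vs free (3, 2, 5) (insufficient type-D units)
Permanently blocked: J8, J7, J2 and J1.
(3) Precisely 0 of the possible complete orderings are safe sequences.


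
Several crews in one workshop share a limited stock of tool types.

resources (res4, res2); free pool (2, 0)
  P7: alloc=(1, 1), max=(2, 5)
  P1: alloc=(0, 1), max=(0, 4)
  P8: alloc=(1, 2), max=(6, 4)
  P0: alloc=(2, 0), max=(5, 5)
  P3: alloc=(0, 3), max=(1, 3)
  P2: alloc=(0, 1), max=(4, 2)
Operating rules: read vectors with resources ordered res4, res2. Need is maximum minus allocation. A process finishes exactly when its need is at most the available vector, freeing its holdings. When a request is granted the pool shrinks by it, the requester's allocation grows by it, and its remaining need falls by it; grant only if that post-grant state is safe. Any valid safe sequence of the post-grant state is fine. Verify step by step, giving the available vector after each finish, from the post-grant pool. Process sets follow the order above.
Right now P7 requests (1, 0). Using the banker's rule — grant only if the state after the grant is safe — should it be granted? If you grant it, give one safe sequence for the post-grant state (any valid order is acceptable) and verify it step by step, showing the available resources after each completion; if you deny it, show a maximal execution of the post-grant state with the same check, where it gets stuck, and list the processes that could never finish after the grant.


GRANT — the state after the grant stays safe, e.g. via P3, P1, P7, P0, P2, P8.
Key observation: (1, 0) free after granting still covers P3 first, and each release covers the next.
Check on the post-grant state, step by step:
  pool = (1, 0)
  P3: need (1, 0) fits (1, 0); releases (0, 3), pool now (1, 3)
  P1: need (0, 3) fits (1, 3); releases (0, 1), pool now (1, 4)
  P7: need (0, 4) fits (1, 4); releases (2, 1), pool now (3, 5)
  P0: need (3, 5) fits (3, 5); releases (2, 0), pool now (5, 5)
  P2: need (4, 1) fits (5, 5); releases (0, 1), pool now (5, 6)
  P8: need (5, 2) fits (5, 6); releases (1, 2), pool now (6, 8)


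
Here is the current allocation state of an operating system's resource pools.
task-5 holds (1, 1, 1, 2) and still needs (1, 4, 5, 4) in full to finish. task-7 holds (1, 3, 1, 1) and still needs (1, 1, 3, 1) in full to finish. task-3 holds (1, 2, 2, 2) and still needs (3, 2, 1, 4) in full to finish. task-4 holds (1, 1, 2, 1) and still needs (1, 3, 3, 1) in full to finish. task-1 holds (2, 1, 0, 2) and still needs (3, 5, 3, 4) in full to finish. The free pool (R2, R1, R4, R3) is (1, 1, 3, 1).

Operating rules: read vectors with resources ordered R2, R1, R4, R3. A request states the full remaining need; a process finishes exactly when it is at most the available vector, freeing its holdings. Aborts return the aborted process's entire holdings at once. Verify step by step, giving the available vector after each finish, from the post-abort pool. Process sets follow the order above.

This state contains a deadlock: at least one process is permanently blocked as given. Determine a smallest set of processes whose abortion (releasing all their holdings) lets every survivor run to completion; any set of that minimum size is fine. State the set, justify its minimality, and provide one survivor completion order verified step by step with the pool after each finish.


Minimum abort set: task-3.
Key observation: before aborting task-3, task-1 was permanently blocked — no order could ever run it; afterwards it completes at step 2.
Why nothing smaller works: aborting no one leaves the state deadlocked as given.
The survivors complete as task-7, task-1, task-5, task-4. Step-by-step check (starting from the post-abort pool):
  pool = (2, 3, 5, 3)
  task-7 needs (1, 1, 3, 1) <= (2, 3, 5, 3) -> finishes; pool += (1, 3, 1, 1) = (3, 6, 6, 4)
  task-1 needs (3, 5, 3, 4) <= (3, 6, 6, 4) -> finishes; pool += (2, 1, 0, 2) = (5, 7, 6, 6)
  task-5 needs (1, 4, 5, 4) <= (5, 7, 6, 6) -> finishes; pool += (1, 1, 1, 2) = (6, 8, 7, 8)
  task-4 needs (1, 3, 3, 1) <= (6, 8, 7, 8) -> finishes; pool += (1, 1, 2, 1) = (7, 9, 9, 9)


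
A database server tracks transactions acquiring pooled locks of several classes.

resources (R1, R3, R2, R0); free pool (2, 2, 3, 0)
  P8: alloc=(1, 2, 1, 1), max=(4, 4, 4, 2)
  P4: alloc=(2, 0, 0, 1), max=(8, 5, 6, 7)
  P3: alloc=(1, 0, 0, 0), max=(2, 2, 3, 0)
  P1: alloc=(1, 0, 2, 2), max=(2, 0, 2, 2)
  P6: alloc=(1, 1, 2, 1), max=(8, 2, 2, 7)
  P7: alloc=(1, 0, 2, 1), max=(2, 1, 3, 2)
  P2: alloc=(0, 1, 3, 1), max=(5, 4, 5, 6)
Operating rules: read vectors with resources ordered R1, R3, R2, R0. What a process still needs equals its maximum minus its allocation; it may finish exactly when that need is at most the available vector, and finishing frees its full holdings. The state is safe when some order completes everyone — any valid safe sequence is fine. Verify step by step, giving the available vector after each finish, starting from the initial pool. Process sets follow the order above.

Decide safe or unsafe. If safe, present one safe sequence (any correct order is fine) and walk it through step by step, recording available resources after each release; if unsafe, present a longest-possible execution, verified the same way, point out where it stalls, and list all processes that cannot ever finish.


The state is UNSAFE.
Key observation: no order helps: past P1, P7, P3, P8, the free pool tops out at (6, 4, 8, 4), below what each blocked process needs in R0.
A maximal execution: P1, P7, P3, P8 — then nothing else fits. Verifying each step:
  pool = (2, 2, 3, 0)
  P1 needs (1, 0, 0, 0) <= (2, 2, 3, 0) -> finishes; pool += (1, 0, 2, 2) = (3, 2, 5, 2)
  P7 needs (1, 1, 1, 1) <= (3, 2, 5, 2) -> finishes; pool += (1, 0, 2, 1) = (4, 2, 7, 3)
  P3 needs (1, 2, 3, 0) <= (4, 2, 7, 3) -> finishes; pool += (1, 0, 0, 0) = (5, 2, 7, 3)
  P8 needs (3, 2, 3, 1) <= (5, 2, 7, 3) -> finishes; pool += (1, 2, 1, 1) = (6, 4, 8, 4)
  P4 cannot run: need (6, 5, 6, 6) vs free (6, 4, 8, 4) (insufficient R3 and R0)
  P6 cannot run: need (7, 1, 0, 6) vs free (6, 4, 8, 4) (insufficient R1 and R0)
  P2 cannot run: need (5, 3, 2, 5) vs free (6, 4, 8, 4) (insufficient R0)
Permanently blocked: P4, P6 and P2.


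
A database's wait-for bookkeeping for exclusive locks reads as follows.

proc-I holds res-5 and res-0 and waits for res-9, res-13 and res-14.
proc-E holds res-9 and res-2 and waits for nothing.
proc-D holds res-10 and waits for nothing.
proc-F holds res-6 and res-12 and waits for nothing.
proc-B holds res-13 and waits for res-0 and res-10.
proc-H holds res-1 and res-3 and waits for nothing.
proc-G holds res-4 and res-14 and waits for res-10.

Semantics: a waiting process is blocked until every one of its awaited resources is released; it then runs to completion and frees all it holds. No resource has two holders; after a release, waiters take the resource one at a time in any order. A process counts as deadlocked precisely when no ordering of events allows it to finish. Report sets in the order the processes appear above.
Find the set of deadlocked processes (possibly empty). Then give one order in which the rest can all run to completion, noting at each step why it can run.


Deadlocked set: proc-I and proc-B.
Key observation: the cycle proc-I -> proc-B -> proc-I can never break — each member waits on the next; no other process is dragged down with it.
The rest can finish in the order proc-F, proc-D, proc-E, proc-H, proc-G.
Walking it through:
  proc-F: no waits; runs immediately, freeing res-6 and res-12
  proc-D: no waits; runs immediately, freeing res-10
  proc-E: no waits; runs immediately, freeing res-9 and res-2
  proc-H: no waits; runs immediately, freeing res-1 and res-3
  proc-G waits on res-10 — all released -> runs and releases res-4 and res-14


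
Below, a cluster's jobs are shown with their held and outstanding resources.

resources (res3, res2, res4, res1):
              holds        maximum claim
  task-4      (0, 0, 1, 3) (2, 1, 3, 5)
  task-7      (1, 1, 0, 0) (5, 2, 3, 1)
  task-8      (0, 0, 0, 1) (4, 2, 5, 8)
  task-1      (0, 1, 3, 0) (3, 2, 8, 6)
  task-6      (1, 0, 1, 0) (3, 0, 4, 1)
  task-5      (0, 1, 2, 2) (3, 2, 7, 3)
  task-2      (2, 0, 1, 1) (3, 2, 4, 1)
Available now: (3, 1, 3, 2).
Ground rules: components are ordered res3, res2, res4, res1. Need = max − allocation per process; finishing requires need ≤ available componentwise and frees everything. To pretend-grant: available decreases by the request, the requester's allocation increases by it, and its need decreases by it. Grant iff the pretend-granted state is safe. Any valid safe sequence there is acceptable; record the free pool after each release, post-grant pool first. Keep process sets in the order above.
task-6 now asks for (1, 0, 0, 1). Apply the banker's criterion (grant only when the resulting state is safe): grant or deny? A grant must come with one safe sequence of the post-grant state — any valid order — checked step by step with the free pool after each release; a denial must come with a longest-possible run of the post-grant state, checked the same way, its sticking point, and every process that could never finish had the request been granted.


GRANT — the state after the grant stays safe, e.g. via task-6, task-4, task-5, task-2, task-8, task-1, task-7.
Key observation: the grant leaves (2, 1, 3, 1) free — enough for task-6, whose release restarts the cascade.
Verifying the post-grant state step by step:
  pool = (2, 1, 3, 1)
  run task-6 (needs (1, 0, 3, 0), free (2, 1, 3, 1)); after release of (2, 0, 1, 1) the pool is (4, 1, 4, 2)
  run task-4 (needs (2, 1, 2, 2), free (4, 1, 4, 2)); after release of (0, 0, 1, 3) the pool is (4, 1, 5, 5)
  run task-5 (needs (3, 1, 5, 1), free (4, 1, 5, 5)); after release of (0, 1, 2, 2) the pool is (4, 2, 7, 7)
  run task-2 (needs (1, 2, 3, 0), free (4, 2, 7, 7)); after release of (2, 0, 1, 1) the pool is (6, 2, 8, 8)
  run task-8 (needs (4, 2, 5, 7), free (6, 2, 8, 8)); after release of (0, 0, 0, 1) the pool is (6, 2, 8, 9)
  run task-1 (needs (3, 1, 5, 6), free (6, 2, 8, 9)); after release of (0, 1, 3, 0) the pool is (6, 3, 11, 9)
  run task-7 (needs (4, 1, 3, 1), free (6, 3, 11, 9)); after release of (1, 1, 0, 0) the pool is (7, 4, 11, 9)


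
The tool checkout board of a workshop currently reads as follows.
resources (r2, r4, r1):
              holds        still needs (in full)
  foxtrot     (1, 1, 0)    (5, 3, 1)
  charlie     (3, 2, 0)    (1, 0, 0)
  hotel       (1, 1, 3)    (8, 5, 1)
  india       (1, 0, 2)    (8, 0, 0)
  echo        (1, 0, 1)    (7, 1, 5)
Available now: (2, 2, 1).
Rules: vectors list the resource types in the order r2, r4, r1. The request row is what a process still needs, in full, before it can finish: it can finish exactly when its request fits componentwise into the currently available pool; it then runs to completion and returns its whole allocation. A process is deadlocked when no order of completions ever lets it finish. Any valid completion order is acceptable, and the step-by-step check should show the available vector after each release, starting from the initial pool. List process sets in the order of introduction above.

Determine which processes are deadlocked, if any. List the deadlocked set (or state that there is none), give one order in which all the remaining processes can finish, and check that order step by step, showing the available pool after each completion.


The deadlocked set is hotel, india and echo.
Key observation: the wall is r2: completing charlie, foxtrot brings the pool only to (6, 5, 1), and all the rest need more.
One completion order for the rest: charlie, foxtrot. Verifying each step:
  pool = (2, 2, 1)
  charlie: need (1, 0, 0) fits (2, 2, 1); releases (3, 2, 0), pool now (5, 4, 1)
  foxtrot: need (5, 3, 1) fits (5, 4, 1); releases (1, 1, 0), pool now (6, 5, 1)
None of the blocked processes ever fits:
  hotel still needs (8, 5, 1) but only (6, 5, 1) is free — short on r2
  india still needs (8, 0, 0) but only (6, 5, 1) is free — short on r2
  echo still needs (7, 1, 5) but only (6, 5, 1) is free — short on r2 and r1


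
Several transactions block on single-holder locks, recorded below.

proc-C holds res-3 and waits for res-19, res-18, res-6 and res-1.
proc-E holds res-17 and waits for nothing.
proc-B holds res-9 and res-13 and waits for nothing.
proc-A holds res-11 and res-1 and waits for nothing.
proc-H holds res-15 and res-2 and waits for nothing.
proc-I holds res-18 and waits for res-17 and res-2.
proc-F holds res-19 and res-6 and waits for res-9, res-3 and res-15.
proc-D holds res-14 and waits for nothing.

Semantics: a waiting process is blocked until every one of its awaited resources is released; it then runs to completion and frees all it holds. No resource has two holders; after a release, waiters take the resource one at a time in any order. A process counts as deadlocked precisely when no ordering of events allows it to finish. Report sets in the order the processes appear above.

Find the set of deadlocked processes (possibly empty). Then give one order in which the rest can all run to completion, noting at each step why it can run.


Deadlocked set: proc-C and proc-F.
Key observation: proc-C -> proc-F -> proc-C is a circular wait — nothing in it can go first; no other process is dragged down with it.
One completion order for the rest: proc-A, proc-H, proc-E, proc-I, proc-B, proc-D.
Check, step by step:
  proc-A: no waits; runs immediately, freeing res-11 and res-1
  proc-H: no waits; runs immediately, freeing res-15 and res-2
  proc-E: no waits; runs immediately, freeing res-17
  proc-I: everything it awaited (res-17 and res-2) is free; runs, freeing res-18
  proc-B: no waits; runs immediately, freeing res-9 and res-13
  proc-D: no waits; runs immediately, freeing res-14


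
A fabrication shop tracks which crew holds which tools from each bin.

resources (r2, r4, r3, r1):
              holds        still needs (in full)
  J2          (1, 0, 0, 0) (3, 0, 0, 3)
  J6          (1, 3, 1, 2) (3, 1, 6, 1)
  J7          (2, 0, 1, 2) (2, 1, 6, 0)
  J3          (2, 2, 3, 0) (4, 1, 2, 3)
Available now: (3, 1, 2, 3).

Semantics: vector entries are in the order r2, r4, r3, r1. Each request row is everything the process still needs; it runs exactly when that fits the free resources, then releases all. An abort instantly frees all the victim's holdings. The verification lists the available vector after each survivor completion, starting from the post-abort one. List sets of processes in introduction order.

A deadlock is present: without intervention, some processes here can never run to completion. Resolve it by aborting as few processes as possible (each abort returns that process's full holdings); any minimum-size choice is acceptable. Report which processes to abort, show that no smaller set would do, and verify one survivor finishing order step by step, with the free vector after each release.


The answer: abort J6.
Key observation: J7 could never have finished before the abort; with (1, 3, 1, 2) returned by J6, it fits at step 3.
Why nothing smaller works: aborting no one leaves the state deadlocked as given.
The survivors complete as J3, J2, J7. Check, step by step (starting from the post-abort pool):
  pool = (4, 4, 3, 5)
  J3: need (4, 1, 2, 3) fits (4, 4, 3, 5); releases (2, 2, 3, 0), pool now (6, 6, 6, 5)
  J2: need (3, 0, 0, 3) fits (6, 6, 6, 5); releases (1, 0, 0, 0), pool now (7, 6, 6, 5)
  J7: need (2, 1, 6, 0) fits (7, 6, 6, 5); releases (2, 0, 1, 2), pool now (9, 6, 7, 7)


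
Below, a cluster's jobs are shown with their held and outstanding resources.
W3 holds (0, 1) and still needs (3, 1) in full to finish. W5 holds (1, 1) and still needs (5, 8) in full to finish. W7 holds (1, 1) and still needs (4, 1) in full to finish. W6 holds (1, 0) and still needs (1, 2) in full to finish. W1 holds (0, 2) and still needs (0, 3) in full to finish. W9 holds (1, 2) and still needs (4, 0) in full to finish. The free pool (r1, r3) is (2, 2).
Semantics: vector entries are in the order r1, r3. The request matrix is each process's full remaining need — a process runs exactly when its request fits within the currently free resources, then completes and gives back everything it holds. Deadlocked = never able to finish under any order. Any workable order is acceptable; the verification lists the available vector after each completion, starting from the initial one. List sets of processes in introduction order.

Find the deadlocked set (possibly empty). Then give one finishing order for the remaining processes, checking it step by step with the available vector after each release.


Deadlocked set: W5, W7 and W9.
Key observation: the pool after W6, W3, W1 is (3, 5); every surviving request exceeds it in r1, so progress ends there.
A valid finishing order for the others: W6, W3, W1. Check, step by step:
  pool = (2, 2)
  W6 needs (1, 2) <= (2, 2) -> finishes; pool += (1, 0) = (3, 2)
  W3 needs (3, 1) <= (3, 2) -> finishes; pool += (0, 1) = (3, 3)
  W1 needs (0, 3) <= (3, 3) -> finishes; pool += (0, 2) = (3, 5)
None of the blocked processes ever fits:
  W5 cannot run: need (5, 8) vs free (3, 5) (insufficient r1 and r3)
  W7 cannot run: need (4, 1) vs free (3, 5) (insufficient r1)
  W9 cannot run: need (4, 0) vs free (3, 5) (insufficient r1)


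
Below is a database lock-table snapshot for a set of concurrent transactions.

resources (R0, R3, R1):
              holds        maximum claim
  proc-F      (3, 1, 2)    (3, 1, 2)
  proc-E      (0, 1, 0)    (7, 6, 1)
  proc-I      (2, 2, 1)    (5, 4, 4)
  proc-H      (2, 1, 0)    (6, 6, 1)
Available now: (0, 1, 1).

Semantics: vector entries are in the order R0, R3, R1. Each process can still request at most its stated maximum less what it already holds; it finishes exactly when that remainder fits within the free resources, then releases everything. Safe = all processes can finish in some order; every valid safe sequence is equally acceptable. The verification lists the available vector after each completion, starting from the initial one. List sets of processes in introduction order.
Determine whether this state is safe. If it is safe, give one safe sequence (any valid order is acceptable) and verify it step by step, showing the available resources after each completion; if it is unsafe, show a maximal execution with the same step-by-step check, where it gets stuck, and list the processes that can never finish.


UNSAFE — no complete ordering exists.
Key observation: once proc-F, proc-I finish, the pool peaks at (5, 4, 4) — and every remaining process still needs more R3 than that.
A maximal execution: proc-F, proc-I — then nothing else fits. Check, step by step:
  pool = (0, 1, 1)
  run proc-F (needs (0, 0, 0), free (0, 1, 1)); after release of (3, 1, 2) the pool is (3, 2, 3)
  run proc-I (needs (3, 2, 3), free (3, 2, 3)); after release of (2, 2, 1) the pool is (5, 4, 4)
  blocked: proc-E wants (7, 5, 1), pool (5, 4, 4) — not enough R0 and R3
  blocked: proc-H wants (4, 5, 1), pool (5, 4, 4) — not enough R3
Permanently blocked: proc-E and proc-H.


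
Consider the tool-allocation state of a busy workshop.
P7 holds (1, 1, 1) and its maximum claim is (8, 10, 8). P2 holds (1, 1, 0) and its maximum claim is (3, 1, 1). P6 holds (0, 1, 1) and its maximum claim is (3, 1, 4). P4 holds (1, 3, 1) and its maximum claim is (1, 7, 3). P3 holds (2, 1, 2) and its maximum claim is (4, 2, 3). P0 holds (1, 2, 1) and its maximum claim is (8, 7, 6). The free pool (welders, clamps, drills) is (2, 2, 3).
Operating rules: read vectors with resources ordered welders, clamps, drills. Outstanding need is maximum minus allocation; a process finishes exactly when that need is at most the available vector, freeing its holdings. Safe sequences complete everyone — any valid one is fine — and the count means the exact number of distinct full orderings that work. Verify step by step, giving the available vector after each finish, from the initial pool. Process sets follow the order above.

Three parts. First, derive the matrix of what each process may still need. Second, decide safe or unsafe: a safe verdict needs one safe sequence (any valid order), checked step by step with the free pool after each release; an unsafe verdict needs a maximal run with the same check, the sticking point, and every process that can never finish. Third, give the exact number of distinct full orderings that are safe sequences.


(1) Need matrix, components ordered welders, clamps, drills:
  P7: (7, 9, 7)
  P2: (2, 0, 1)
  P6: (3, 0, 3)
  P4: (0, 4, 2)
  P3: (2, 1, 1)
  P0: (7, 5, 5)
(2) UNSAFE.
Key observation: after P3, P6, P4, P2 complete, (6, 8, 7) is the best the pool ever gets, yet each leftover process wants more welders.
The run P3, P6, P4, P2 cannot be extended any further. Step-by-step check:
  pool = (2, 2, 3)
  run P3 (needs (2, 1, 1), free (2, 2, 3)); after release of (2, 1, 2) the pool is (4, 3, 5)
  run P6 (needs (3, 0, 3), free (4, 3, 5)); after release of (0, 1, 1) the pool is (4, 4, 6)
  run P4 (needs (0, 4, 2), free (4, 4, 6)); after release of (1, 3, 1) the pool is (5, 7, 7)
  run P2 (needs (2, 0, 1), free (5, 7, 7)); after release of (1, 1, 0) the pool is (6, 8, 7)
  blocked: P7 wants (7, 9, 7), pool (6, 8, 7) — not enough welders and clamps
  blocked: P0 wants (7, 5, 5), pool (6, 8, 7) — not enough welders
Processes that can never finish: P7 and P0.
(3) Exactly 0 of the possible complete orderings are safe sequences.


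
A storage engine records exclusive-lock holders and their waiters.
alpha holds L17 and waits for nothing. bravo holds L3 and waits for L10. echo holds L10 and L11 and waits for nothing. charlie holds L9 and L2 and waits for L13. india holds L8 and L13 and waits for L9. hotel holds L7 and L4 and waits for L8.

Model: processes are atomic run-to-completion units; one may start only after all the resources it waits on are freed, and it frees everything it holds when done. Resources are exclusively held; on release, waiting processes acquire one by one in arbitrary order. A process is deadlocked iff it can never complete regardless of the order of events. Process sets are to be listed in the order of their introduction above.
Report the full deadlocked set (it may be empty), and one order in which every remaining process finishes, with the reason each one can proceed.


Deadlocked: charlie, india and hotel.
Key observation: nobody on the ring charlie -> india -> charlie can start until another member finishes, which never happens; hotel waits into the deadlock from upstream.
One completion order for the rest: alpha, echo, bravo.
Step-by-step check:
  run alpha (it waits on nothing); releases L17
  run echo (it waits on nothing); releases L10 and L11
  run bravo (all its waits — L10 — are resolved); releases L3


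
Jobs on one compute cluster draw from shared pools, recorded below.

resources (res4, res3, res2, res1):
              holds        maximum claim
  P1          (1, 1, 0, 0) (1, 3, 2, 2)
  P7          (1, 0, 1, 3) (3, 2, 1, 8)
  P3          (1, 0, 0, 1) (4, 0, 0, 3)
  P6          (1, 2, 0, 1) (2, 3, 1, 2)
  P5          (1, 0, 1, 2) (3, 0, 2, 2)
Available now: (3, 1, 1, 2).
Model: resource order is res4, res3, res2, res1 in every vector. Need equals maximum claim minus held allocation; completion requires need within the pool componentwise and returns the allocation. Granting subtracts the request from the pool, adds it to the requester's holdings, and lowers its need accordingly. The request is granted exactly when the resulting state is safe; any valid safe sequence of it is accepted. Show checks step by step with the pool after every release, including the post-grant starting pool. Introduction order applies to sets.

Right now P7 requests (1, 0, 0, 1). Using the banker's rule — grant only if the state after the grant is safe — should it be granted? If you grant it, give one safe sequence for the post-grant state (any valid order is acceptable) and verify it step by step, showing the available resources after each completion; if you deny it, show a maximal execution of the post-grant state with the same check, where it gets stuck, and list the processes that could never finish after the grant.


GRANT: granting preserves safety; a valid post-grant sequence is P6, P3, P5, P7, P1.
Key observation: granting shrinks the pool to (2, 1, 1, 1), yet P6 still fits and the chain goes through.
Step-by-step check of the post-grant state:
  pool = (2, 1, 1, 1)
  run P6 (needs (1, 1, 1, 1), free (2, 1, 1, 1)); after release of (1, 2, 0, 1) the pool is (3, 3, 1, 2)
  run P3 (needs (3, 0, 0, 2), free (3, 3, 1, 2)); after release of (1, 0, 0, 1) the pool is (4, 3, 1, 3)
  run P5 (needs (2, 0, 1, 0), free (4, 3, 1, 3)); after release of (1, 0, 1, 2) the pool is (5, 3, 2, 5)
  run P7 (needs (1, 2, 0, 4), free (5, 3, 2, 5)); after release of (2, 0, 1, 4) the pool is (7, 3, 3, 9)
  run P1 (needs (0, 2, 2, 2), free (7, 3, 3, 9)); after release of (1, 1, 0, 0) the pool is (8, 4, 3, 9)


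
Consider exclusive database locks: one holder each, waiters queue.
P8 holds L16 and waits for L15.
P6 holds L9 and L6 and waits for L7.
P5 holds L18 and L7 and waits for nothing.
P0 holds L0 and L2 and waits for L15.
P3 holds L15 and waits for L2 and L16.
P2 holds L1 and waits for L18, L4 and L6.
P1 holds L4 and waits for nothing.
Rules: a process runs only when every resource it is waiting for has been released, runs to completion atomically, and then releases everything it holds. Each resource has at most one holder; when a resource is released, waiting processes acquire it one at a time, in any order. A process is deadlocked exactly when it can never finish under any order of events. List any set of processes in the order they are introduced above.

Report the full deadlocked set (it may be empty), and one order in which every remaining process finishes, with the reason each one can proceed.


Deadlocked: P8, P0 and P3.
Key observation: the waits loop around P8 -> P3 -> P8 with no way out; P0 is caught in further circular waits.
A valid finishing order for the others: P5, P6, P1, P2.
Step-by-step check:
  run P5 (it waits on nothing); releases L18 and L7
  P6 waits on L7 — all released -> runs and releases L9 and L6
  run P1 (it waits on nothing); releases L4
  P2 waits on L18, L4 and L6 — all released -> runs and releases L1


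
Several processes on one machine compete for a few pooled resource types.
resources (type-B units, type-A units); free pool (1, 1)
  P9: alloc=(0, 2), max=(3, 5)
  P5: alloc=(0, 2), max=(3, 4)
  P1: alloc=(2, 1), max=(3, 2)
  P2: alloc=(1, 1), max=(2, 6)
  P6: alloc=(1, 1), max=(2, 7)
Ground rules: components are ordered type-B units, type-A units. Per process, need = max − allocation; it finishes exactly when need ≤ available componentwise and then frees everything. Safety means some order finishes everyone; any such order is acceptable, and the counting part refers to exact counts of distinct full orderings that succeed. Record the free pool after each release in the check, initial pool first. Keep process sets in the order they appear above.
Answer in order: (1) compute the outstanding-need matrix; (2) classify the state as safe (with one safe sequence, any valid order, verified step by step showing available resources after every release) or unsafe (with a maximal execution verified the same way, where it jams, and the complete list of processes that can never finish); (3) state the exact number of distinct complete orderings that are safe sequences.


(1) Need matrix, components ordered type-B units, type-A units:
  P9: (3, 3)
  P5: (3, 2)
  P1: (1, 1)
  P2: (1, 5)
  P6: (1, 6)
(2) The state is SAFE; one workable sequence: P1, P5, P9, P2, P6.
Key observation: reading the order forward, P1 is the first process whose need (1, 1) meets the free pool (1, 1) exactly on a resource it requests.
Check, step by step:
  pool = (1, 1)
  P1: need (1, 1) fits (1, 1); releases (2, 1), pool now (3, 2)
  P5: need (3, 2) fits (3, 2); releases (0, 2), pool now (3, 4)
  P9: need (3, 3) fits (3, 4); releases (0, 2), pool now (3, 6)
  P2: need (1, 5) fits (3, 6); releases (1, 1), pool now (4, 7)
  P6: need (1, 6) fits (4, 7); releases (1, 1), pool now (5, 8)
(3) Precisely 2 of the possible complete orderings are safe sequences.
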